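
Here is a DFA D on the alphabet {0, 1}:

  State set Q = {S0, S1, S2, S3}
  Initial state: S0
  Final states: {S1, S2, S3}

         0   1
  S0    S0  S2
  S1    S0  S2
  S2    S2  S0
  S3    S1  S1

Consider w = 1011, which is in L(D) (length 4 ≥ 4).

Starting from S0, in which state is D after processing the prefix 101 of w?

S0

Run of D on the first 3 characters of w = 1 0 1:
  step 0: S0  (start)
  step 1: S2  (read 1: S0→S2)
  step 2: S2  (read 0: S2→S2)
  step 3: S0  (read 1: S2→S0)

After reading 3 characters, D is in state S0.
(This kind of state-tracing is the core of the pumping-lemma construction: with 4 states, pigeonhole forces a repeat within the first 4 steps.)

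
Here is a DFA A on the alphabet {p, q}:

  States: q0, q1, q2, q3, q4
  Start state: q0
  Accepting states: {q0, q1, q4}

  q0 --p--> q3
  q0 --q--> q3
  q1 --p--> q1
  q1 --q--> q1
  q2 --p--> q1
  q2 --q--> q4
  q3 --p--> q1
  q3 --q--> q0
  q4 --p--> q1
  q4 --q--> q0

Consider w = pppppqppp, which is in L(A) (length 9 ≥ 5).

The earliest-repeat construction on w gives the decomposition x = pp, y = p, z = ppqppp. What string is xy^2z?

ppppppqppp

xy^2z = pp·p·p·ppqppp = ppppppqppp.
Reading y = p takes A from q1 back to q1, so after x·y·y the machine is still in q1, and z then leads to the accepting state q1. Hence ppppppqppp ∈ L(A).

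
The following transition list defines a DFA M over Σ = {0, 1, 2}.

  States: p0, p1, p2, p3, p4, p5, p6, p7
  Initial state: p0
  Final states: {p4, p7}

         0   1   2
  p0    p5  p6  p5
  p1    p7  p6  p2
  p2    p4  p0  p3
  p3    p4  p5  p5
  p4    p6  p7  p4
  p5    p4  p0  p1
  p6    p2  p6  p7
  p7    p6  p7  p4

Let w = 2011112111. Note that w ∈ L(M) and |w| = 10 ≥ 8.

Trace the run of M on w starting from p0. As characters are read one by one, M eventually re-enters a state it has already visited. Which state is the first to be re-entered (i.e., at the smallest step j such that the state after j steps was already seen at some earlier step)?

p7

Run of M on w = 2 0 1 1 1 1 2 1 1 1:
  step 0: p0  (start)
  step 1: p5  (read 2: p0→p5)
  step 2: p4  (read 0: p5→p4)
  step 3: p7  (read 1: p4→p7)
  step 4: p7  (read 1: p7→p7)   ← first repeat (p7 seen earlier)
  step 5: p7  (read 1: p7→p7)
  step 6: p7  (read 1: p7→p7)
  step 7: p4  (read 2: p7→p4)
  step 8: p7  (read 1: p4→p7)
  step 9: p7  (read 1: p7→p7)
  step 10: p7  (read 1: p7→p7)

The earliest repeat is at step j = 4: M is in p7, which it already visited at step i = 3.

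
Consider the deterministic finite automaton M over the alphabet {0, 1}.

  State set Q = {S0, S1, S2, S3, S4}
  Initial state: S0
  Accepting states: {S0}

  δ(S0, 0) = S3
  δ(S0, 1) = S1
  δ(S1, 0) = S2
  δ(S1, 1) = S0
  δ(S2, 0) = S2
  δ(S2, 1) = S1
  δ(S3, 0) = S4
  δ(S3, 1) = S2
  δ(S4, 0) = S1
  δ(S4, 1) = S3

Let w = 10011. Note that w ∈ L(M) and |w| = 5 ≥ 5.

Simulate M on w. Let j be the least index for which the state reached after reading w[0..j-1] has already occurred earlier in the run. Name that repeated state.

S2

Run of M on w = 1 0 0 1 1:
  step 0: S0  (start)
  step 1: S1  (read 1: S0→S1)
  step 2: S2  (read 0: S1→S2)
  step 3: S2  (read 0: S2→S2)   ← first repeat (S2 seen earlier)
  step 4: S1  (read 1: S2→S1)
  step 5: S0  (read 1: S1→S0)

The earliest repeat is at step j = 3: M is in S2, which it already visited at step i = 2.
Pumping length from the standard proof: p = 5 (the number of states). The repeated state found above gives |xy| = j ≤ 5 and |y| = j − i ≥ 1.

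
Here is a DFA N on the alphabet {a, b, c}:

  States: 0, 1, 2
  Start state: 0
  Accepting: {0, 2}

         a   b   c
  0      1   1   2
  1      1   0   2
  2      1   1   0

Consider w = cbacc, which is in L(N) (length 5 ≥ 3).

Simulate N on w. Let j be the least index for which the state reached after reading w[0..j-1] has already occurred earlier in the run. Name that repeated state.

State sequence: 0 -c-> 2 -b-> 1 -a-> 1 -c-> 2 -c-> 0
First repeat at step 3: 1 was already visited.

The earliest repeat is at step j = 3: N is in 1, which it already visited at step i = 2.
Pumping length from the standard proof: p = 3 (the number of states). The repeated state found above gives |xy| = j ≤ 3 and |y| = j − i ≥ 1.

1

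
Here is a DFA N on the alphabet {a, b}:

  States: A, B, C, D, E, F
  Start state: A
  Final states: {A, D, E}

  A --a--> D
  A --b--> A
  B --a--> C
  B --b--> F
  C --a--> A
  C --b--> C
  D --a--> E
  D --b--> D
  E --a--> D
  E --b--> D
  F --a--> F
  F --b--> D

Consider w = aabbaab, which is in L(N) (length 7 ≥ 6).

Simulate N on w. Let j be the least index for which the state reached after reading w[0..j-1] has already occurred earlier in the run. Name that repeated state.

Run of N on w = a a b b a a b:
  step 0: A  (start)
  step 1: D  (read a: A→D)
  step 2: E  (read a: D→E)
  step 3: D  (read b: E→D)   ← first repeat (D seen earlier)
  step 4: D  (read b: D→D)
  step 5: E  (read a: D→E)
  step 6: D  (read a: E→D)
  step 7: D  (read b: D→D)

The earliest repeat is at step j = 3: N is in D, which it already visited at step i = 1.
Since N has 6 states, any run of length ≥ 6 visits 6+1 states, so by pigeonhole some state repeats within the first 6 steps — that repeat gives the pumpable loop.

D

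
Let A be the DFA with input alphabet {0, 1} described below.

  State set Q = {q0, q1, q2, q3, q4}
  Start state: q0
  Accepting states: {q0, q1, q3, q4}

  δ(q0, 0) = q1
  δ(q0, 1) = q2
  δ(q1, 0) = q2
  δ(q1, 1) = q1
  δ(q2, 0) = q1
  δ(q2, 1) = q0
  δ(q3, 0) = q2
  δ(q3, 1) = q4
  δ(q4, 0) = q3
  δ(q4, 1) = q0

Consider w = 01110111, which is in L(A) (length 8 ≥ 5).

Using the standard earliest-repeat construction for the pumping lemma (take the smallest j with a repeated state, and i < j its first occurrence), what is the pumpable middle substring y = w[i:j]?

1

Run of A on w = 0 1 1 1 0 1 1 1:
  step 0: q0  (start)
  step 1: q1  (read 0: q0→q1)
  step 2: q1  (read 1: q1→q1)   ← first repeat (q1 seen earlier)
  step 3: q1  (read 1: q1→q1)
  step 4: q1  (read 1: q1→q1)
  step 5: q2  (read 0: q1→q2)
  step 6: q0  (read 1: q2→q0)
  step 7: q2  (read 1: q0→q2)
  step 8: q0  (read 1: q2→q0)

So i = 1, j = 2, giving x = w[0:1] = 0, y = w[1:2] = 1, z = w[2:8] = 110111.
Check: |xy| = 2 ≤ 5 and |y| = 1 ≥ 1. Reading y takes A from q1 back to q1, so every xyⁱz is accepted.
The DFA has 5 states, so the proof of the pumping lemma guarantees a repeated state among the first 5+1 visited; the segment between the two visits is the pumpable y.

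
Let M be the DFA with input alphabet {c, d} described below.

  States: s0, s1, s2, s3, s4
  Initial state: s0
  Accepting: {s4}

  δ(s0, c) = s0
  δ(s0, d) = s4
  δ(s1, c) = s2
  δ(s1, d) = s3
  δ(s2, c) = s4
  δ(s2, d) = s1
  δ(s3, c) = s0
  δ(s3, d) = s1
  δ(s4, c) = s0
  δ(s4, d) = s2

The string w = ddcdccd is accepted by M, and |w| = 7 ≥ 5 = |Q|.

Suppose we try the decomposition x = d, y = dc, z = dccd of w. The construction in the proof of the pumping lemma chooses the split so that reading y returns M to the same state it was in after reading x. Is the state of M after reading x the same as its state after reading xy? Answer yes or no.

yes

State sequence: s0 -d-> s4 -d-> s2 -c-> s4

After x (step 1): s4. After xy (step 3): s4.
They match, so y = dc drives M around a cycle from s4 back to itself; pumping y any number of times keeps M in s4 before reading z, and xyⁱz ∈ L(M) for every i ≥ 0.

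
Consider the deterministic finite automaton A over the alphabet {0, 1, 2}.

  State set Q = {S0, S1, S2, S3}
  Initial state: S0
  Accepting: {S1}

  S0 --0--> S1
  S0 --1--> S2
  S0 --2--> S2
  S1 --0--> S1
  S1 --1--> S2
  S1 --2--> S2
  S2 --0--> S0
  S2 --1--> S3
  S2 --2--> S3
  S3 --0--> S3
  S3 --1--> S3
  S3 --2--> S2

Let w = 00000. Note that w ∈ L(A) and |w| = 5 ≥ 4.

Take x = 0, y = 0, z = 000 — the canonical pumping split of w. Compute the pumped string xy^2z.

000000

xy^2z = 0·0·0·000 = 000000.
Reading y = 0 takes A from S1 back to S1, so after x·y·y the machine is still in S1, and z then leads to the accepting state S1. Hence 000000 ∈ L(A).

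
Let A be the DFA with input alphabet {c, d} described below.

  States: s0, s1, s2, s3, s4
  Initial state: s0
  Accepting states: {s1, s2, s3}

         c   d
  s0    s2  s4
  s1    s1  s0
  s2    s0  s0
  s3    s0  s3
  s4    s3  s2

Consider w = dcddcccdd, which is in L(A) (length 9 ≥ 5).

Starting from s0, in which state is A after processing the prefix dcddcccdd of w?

s2

State sequence: s0 -d-> s4 -c-> s3 -d-> s3 -d-> s3 -c-> s0 -c-> s2 -c-> s0 -d-> s4 -d-> s2

After reading 9 characters, A is in state s2.
(This kind of state-tracing is the core of the pumping-lemma construction: with 5 states, pigeonhole forces a repeat within the first 5 steps.)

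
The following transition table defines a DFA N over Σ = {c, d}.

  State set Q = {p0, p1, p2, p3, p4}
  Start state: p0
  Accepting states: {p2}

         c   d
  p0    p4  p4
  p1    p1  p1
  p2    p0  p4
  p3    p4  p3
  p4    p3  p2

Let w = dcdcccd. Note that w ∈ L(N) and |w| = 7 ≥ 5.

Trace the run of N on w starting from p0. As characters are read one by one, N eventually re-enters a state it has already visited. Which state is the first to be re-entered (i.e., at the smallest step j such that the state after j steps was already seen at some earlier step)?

Run of N on w = d c d c c c d:
  step 0: p0  (start)
  step 1: p4  (read d: p0→p4)
  step 2: p3  (read c: p4→p3)
  step 3: p3  (read d: p3→p3)   ← first repeat (p3 seen earlier)
  step 4: p4  (read c: p3→p4)
  step 5: p3  (read c: p4→p3)
  step 6: p4  (read c: p3→p4)
  step 7: p2  (read d: p4→p2)

The earliest repeat is at step j = 3: N is in p3, which it already visited at step i = 2.

p3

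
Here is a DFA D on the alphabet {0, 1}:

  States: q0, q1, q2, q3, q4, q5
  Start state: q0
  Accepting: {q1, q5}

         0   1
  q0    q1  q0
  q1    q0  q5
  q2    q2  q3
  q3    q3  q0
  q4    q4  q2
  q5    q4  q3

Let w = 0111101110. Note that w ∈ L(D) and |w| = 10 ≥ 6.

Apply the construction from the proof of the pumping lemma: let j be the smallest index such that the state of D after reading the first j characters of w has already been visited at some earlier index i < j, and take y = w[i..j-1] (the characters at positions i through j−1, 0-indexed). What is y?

Run of D on w = 0 1 1 1 1 0 1 1 1 0:
  step 0: q0  (start)
  step 1: q1  (read 0: q0→q1)
  step 2: q5  (read 1: q1→q5)
  step 3: q3  (read 1: q5→q3)
  step 4: q0  (read 1: q3→q0)   ← first repeat (q0 seen earlier)
  step 5: q0  (read 1: q0→q0)
  step 6: q1  (read 0: q0→q1)
  step 7: q5  (read 1: q1→q5)
  step 8: q3  (read 1: q5→q3)
  step 9: q0  (read 1: q3→q0)
  step 10: q1  (read 0: q0→q1)

So i = 0, j = 4, giving x = w[0:0] = ε, y = w[0:4] = 0111, z = w[4:10] = 101110.
Check: |xy| = 4 ≤ 6 and |y| = 4 ≥ 1. Reading y takes D from q0 back to q0, so every xyⁱz is accepted.
With |Q| = 6, pigeonhole forces a state repeat no later than step 6; the substring read between the first and second visits to that state can be pumped.

0111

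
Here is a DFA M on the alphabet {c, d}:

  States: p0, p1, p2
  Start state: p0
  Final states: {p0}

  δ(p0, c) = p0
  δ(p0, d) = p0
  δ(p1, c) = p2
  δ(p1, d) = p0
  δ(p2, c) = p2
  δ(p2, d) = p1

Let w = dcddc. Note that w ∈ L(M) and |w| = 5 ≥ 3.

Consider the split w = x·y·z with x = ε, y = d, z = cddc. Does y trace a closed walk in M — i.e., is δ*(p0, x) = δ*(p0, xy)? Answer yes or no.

yes

Run of M on the first 1 characters of w = d:
  step 0: p0  (start)
  step 1: p0  (read d: p0→p0)

After x (step 0): p0. After xy (step 1): p0.
They match, so y = d drives M around a cycle from p0 back to itself; pumping y any number of times keeps M in p0 before reading z, and xyⁱz ∈ L(M) for every i ≥ 0.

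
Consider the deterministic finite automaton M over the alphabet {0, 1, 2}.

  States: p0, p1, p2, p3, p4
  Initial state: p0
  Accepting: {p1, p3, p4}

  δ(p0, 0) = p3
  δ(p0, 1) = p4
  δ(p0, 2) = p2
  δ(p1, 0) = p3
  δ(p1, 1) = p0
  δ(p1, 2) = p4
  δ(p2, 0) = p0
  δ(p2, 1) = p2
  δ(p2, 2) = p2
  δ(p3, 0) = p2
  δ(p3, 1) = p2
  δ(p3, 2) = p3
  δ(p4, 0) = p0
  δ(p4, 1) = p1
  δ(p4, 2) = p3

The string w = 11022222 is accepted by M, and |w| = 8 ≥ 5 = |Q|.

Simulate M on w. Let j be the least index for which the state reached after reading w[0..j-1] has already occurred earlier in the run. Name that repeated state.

Run of M on w = 1 1 0 2 2 2 2 2:
  step 0: p0  (start)
  step 1: p4  (read 1: p0→p4)
  step 2: p1  (read 1: p4→p1)
  step 3: p3  (read 0: p1→p3)
  step 4: p3  (read 2: p3→p3)   ← first repeat (p3 seen earlier)
  step 5: p3  (read 2: p3→p3)
  step 6: p3  (read 2: p3→p3)
  step 7: p3  (read 2: p3→p3)
  step 8: p3  (read 2: p3→p3)

The earliest repeat is at step j = 4: M is in p3, which it already visited at step i = 3.

p3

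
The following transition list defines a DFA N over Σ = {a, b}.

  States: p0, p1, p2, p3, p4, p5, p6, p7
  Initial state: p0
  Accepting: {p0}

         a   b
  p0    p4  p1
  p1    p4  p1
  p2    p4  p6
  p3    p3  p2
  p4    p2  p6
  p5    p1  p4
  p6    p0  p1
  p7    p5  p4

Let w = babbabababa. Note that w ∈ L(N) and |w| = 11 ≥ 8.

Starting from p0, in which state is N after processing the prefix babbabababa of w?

p0

Run of N on the first 11 characters of w = b a b b a b a b a b a:
  step 0: p0  (start)
  step 1: p1  (read b: p0→p1)
  step 2: p4  (read a: p1→p4)
  step 3: p6  (read b: p4→p6)
  step 4: p1  (read b: p6→p1)
  step 5: p4  (read a: p1→p4)
  step 6: p6  (read b: p4→p6)
  step 7: p0  (read a: p6→p0)
  step 8: p1  (read b: p0→p1)
  step 9: p4  (read a: p1→p4)
  step 10: p6  (read b: p4→p6)
  step 11: p0  (read a: p6→p0)

After reading 11 characters, N is in state p0.
(This kind of state-tracing is the core of the pumping-lemma construction: with 8 states, pigeonhole forces a repeat within the first 8 steps.)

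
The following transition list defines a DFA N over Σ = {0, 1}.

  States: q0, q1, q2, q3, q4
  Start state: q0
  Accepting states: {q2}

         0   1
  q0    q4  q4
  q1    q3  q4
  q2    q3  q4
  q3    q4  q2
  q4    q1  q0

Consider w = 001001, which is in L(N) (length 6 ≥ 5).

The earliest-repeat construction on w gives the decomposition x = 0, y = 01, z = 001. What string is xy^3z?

xy^3z = 0·01·01·01·001 = 0010101001.
Reading y = 01 takes N from q4 back to q4, so after x·y·y·y the machine is still in q4, and z then leads to the accepting state q2. Hence 0010101001 ∈ L(N).

0010101001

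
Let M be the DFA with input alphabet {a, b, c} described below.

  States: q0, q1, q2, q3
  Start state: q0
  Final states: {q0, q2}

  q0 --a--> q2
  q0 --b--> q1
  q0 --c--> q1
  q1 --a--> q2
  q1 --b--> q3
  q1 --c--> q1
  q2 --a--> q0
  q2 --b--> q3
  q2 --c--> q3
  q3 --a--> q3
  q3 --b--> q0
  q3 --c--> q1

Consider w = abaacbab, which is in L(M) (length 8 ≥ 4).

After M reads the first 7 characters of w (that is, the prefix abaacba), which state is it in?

State sequence: q0 -a-> q2 -b-> q3 -a-> q3 -a-> q3 -c-> q1 -b-> q3 -a-> q3

After reading 7 characters, M is in state q3.

q3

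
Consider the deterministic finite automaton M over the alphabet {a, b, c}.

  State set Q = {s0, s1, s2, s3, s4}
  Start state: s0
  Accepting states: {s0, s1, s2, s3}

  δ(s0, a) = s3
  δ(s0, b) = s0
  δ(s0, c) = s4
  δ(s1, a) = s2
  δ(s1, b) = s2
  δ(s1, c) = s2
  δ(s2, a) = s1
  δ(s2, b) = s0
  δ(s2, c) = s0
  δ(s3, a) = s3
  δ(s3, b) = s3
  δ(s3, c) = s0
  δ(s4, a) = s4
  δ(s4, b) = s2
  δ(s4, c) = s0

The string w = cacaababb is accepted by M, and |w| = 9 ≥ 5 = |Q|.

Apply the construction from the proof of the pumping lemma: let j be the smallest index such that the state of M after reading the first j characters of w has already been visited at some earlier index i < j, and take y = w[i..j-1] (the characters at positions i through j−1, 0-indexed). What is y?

a

Run of M on w = c a c a a b a b b:
  step 0: s0  (start)
  step 1: s4  (read c: s0→s4)
  step 2: s4  (read a: s4→s4)   ← first repeat (s4 seen earlier)
  step 3: s0  (read c: s4→s0)
  step 4: s3  (read a: s0→s3)
  step 5: s3  (read a: s3→s3)
  step 6: s3  (read b: s3→s3)
  step 7: s3  (read a: s3→s3)
  step 8: s3  (read b: s3→s3)
  step 9: s3  (read b: s3→s3)

So i = 1, j = 2, giving x = w[0:1] = c, y = w[1:2] = a, z = w[2:9] = caababb.
Check: |xy| = 2 ≤ 5 and |y| = 1 ≥ 1. Reading y takes M from s4 back to s4, so every xyⁱz is accepted.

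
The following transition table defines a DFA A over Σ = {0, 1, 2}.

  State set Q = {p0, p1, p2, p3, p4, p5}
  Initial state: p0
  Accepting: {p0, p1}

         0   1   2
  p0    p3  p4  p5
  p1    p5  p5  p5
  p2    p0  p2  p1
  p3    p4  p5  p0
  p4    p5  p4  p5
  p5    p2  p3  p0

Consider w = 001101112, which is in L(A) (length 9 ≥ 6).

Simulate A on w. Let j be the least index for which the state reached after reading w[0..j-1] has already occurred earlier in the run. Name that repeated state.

Run of A on w = 0 0 1 1 0 1 1 1 2:
  step 0: p0  (start)
  step 1: p3  (read 0: p0→p3)
  step 2: p4  (read 0: p3→p4)
  step 3: p4  (read 1: p4→p4)   ← first repeat (p4 seen earlier)
  step 4: p4  (read 1: p4→p4)
  step 5: p5  (read 0: p4→p5)
  step 6: p3  (read 1: p5→p3)
  step 7: p5  (read 1: p3→p5)
  step 8: p3  (read 1: p5→p3)
  step 9: p0  (read 2: p3→p0)

The earliest repeat is at step j = 3: A is in p4, which it already visited at step i = 2.
Since A has 6 states, any run of length ≥ 6 visits 6+1 states, so by pigeonhole some state repeats within the first 6 steps — that repeat gives the pumpable loop.

p4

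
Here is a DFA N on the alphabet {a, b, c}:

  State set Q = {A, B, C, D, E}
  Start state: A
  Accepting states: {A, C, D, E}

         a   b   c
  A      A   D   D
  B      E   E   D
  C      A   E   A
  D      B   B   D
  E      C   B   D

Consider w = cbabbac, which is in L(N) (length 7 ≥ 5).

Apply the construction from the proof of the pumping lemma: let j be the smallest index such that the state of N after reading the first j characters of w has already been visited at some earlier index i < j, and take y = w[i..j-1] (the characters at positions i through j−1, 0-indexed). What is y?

Run of N on w = c b a b b a c:
  step 0: A  (start)
  step 1: D  (read c: A→D)
  step 2: B  (read b: D→B)
  step 3: E  (read a: B→E)
  step 4: B  (read b: E→B)   ← first repeat (B seen earlier)
  step 5: E  (read b: B→E)
  step 6: C  (read a: E→C)
  step 7: A  (read c: C→A)

So i = 2, j = 4, giving x = w[0:2] = cb, y = w[2:4] = ab, z = w[4:7] = bac.
Check: |xy| = 4 ≤ 5 and |y| = 2 ≥ 1. Reading y takes N from B back to B, so every xyⁱz is accepted.
Since N has 5 states, any run of length ≥ 5 visits 5+1 states, so by pigeonhole some state repeats within the first 5 steps — that repeat gives the pumpable loop.

ab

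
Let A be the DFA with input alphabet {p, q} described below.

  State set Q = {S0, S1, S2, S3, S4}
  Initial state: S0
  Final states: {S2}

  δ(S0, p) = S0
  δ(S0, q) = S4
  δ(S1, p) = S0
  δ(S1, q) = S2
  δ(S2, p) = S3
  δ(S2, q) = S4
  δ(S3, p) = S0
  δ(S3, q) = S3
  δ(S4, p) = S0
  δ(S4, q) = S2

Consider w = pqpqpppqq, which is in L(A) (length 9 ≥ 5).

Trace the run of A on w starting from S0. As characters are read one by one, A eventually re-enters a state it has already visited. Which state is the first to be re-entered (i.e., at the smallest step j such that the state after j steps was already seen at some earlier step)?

S0

Run of A on w = p q p q p p p q q:
  step 0: S0  (start)
  step 1: S0  (read p: S0→S0)   ← first repeat (S0 seen earlier)
  step 2: S4  (read q: S0→S4)
  step 3: S0  (read p: S4→S0)
  step 4: S4  (read q: S0→S4)
  step 5: S0  (read p: S4→S0)
  step 6: S0  (read p: S0→S0)
  step 7: S0  (read p: S0→S0)
  step 8: S4  (read q: S0→S4)
  step 9: S2  (read q: S4→S2)

The earliest repeat is at step j = 1: A is in S0, which it already visited at step i = 0.
Since A has 5 states, any run of length ≥ 5 visits 5+1 states, so by pigeonhole some state repeats within the first 5 steps — that repeat gives the pumpable loop.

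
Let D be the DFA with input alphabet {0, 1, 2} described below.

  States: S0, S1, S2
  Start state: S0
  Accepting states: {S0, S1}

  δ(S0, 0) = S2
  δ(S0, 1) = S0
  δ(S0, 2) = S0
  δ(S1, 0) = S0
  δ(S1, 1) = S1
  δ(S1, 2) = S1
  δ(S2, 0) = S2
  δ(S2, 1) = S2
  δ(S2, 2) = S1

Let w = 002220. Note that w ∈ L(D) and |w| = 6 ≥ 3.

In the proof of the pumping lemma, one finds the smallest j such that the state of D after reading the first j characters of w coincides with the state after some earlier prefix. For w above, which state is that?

S2

Run of D on w = 0 0 2 2 2 0:
  step 0: S0  (start)
  step 1: S2  (read 0: S0→S2)
  step 2: S2  (read 0: S2→S2)   ← first repeat (S2 seen earlier)
  step 3: S1  (read 2: S2→S1)
  step 4: S1  (read 2: S1→S1)
  step 5: S1  (read 2: S1→S1)
  step 6: S0  (read 0: S1→S0)

The earliest repeat is at step j = 2: D is in S2, which it already visited at step i = 1.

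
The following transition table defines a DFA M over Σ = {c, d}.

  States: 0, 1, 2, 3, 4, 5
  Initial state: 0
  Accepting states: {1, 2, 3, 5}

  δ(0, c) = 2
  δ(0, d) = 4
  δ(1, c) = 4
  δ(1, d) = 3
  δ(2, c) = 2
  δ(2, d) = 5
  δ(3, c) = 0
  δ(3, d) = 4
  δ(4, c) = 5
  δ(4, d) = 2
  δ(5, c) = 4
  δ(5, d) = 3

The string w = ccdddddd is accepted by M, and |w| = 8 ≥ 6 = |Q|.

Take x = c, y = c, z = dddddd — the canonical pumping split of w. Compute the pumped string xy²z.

xy^2z = c·c·c·dddddd = cccdddddd.
Reading y = c takes M from 2 back to 2, so after x·y·y the machine is still in 2, and z then leads to the accepting state 3. Hence cccdddddd ∈ L(M).

cccdddddd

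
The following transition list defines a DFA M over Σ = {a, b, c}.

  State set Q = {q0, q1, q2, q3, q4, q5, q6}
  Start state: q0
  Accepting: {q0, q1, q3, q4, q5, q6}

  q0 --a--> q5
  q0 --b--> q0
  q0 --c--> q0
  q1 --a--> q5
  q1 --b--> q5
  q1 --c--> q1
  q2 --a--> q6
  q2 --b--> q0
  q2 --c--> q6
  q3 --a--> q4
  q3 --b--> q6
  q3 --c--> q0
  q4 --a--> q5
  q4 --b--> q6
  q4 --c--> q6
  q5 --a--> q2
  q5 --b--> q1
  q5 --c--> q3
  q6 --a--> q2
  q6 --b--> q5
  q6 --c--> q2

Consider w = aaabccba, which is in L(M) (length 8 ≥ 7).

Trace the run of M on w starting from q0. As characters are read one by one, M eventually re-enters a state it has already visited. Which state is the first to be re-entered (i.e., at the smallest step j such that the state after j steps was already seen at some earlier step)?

State sequence: q0 -a-> q5 -a-> q2 -a-> q6 -b-> q5 -c-> q3 -c-> q0 -b-> q0 -a-> q5
First repeat at step 4: q5 was already visited.

The earliest repeat is at step j = 4: M is in q5, which it already visited at step i = 1.
With |Q| = 7, pigeonhole forces a state repeat no later than step 7; the substring read between the first and second visits to that state can be pumped.

q5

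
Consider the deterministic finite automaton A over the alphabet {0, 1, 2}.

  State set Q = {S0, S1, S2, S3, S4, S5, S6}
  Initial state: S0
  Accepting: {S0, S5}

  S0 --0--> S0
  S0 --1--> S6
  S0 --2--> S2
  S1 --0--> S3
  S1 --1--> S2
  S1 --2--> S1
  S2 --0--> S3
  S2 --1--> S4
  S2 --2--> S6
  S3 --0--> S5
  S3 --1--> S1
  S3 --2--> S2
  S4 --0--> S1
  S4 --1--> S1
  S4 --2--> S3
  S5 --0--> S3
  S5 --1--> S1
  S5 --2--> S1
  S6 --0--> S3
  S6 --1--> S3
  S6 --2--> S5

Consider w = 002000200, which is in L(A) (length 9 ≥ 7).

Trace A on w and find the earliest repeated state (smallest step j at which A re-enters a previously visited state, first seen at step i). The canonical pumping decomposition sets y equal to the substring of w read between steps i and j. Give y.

0

Run of A on w = 0 0 2 0 0 0 2 0 0:
  step 0: S0  (start)
  step 1: S0  (read 0: S0→S0)   ← first repeat (S0 seen earlier)
  step 2: S0  (read 0: S0→S0)
  step 3: S2  (read 2: S0→S2)
  step 4: S3  (read 0: S2→S3)
  step 5: S5  (read 0: S3→S5)
  step 6: S3  (read 0: S5→S3)
  step 7: S2  (read 2: S3→S2)
  step 8: S3  (read 0: S2→S3)
  step 9: S5  (read 0: S3→S5)

So i = 0, j = 1, giving x = w[0:0] = ε, y = w[0:1] = 0, z = w[1:9] = 02000200.
Check: |xy| = 1 ≤ 7 and |y| = 1 ≥ 1. Reading y takes A from S0 back to S0, so every xyⁱz is accepted.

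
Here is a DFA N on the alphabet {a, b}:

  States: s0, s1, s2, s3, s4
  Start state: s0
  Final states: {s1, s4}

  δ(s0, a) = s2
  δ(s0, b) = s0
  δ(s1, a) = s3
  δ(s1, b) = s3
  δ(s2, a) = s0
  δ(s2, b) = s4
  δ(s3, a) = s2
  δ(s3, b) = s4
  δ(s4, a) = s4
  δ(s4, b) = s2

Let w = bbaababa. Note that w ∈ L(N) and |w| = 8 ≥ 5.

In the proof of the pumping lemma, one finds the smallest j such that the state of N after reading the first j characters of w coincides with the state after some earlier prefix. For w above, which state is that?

s0

Run of N on w = b b a a b a b a:
  step 0: s0  (start)
  step 1: s0  (read b: s0→s0)   ← first repeat (s0 seen earlier)
  step 2: s0  (read b: s0→s0)
  step 3: s2  (read a: s0→s2)
  step 4: s0  (read a: s2→s0)
  step 5: s0  (read b: s0→s0)
  step 6: s2  (read a: s0→s2)
  step 7: s4  (read b: s2→s4)
  step 8: s4  (read a: s4→s4)

The earliest repeat is at step j = 1: N is in s0, which it already visited at step i = 0.
With |Q| = 5, pigeonhole forces a state repeat no later than step 5; the substring read between the first and second visits to that state can be pumped.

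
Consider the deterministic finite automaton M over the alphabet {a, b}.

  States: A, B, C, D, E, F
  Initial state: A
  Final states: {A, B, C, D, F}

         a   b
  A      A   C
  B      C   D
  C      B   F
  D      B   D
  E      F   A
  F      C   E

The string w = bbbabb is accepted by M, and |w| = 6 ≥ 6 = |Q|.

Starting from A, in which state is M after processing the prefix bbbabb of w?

Run of M on the first 6 characters of w = b b b a b b:
  step 0: A  (start)
  step 1: C  (read b: A→C)
  step 2: F  (read b: C→F)
  step 3: E  (read b: F→E)
  step 4: F  (read a: E→F)
  step 5: E  (read b: F→E)
  step 6: A  (read b: E→A)

After reading 6 characters, M is in state A.

A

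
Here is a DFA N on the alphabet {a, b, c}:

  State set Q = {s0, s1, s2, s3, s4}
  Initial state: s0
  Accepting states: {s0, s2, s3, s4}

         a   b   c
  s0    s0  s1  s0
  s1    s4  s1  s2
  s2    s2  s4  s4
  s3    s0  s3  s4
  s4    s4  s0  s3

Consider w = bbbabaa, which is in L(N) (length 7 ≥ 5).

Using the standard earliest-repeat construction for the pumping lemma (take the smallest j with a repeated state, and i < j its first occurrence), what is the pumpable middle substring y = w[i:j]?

b

State sequence: s0 -b-> s1 -b-> s1 -b-> s1 -a-> s4 -b-> s0 -a-> s0 -a-> s0
First repeat at step 2: s1 was already visited.

So i = 1, j = 2, giving x = w[0:1] = b, y = w[1:2] = b, z = w[2:7] = babaa.
Check: |xy| = 2 ≤ 5 and |y| = 1 ≥ 1. Reading y takes N from s1 back to s1, so every xyⁱz is accepted.
Since N has 5 states, any run of length ≥ 5 visits 5+1 states, so by pigeonhole some state repeats within the first 5 steps — that repeat gives the pumpable loop.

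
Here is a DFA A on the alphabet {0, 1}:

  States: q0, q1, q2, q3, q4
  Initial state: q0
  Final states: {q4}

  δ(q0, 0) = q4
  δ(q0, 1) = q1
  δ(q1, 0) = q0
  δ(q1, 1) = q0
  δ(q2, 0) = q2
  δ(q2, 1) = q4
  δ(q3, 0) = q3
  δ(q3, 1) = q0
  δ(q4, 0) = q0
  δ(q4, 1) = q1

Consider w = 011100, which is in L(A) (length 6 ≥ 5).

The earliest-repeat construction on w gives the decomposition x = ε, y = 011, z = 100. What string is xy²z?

xy^2z = ε·011·011·100 = 011011100.
Reading y = 011 takes A from q0 back to q0, so after x·y·y the machine is still in q0, and z then leads to the accepting state q4. Hence 011011100 ∈ L(A).

011011100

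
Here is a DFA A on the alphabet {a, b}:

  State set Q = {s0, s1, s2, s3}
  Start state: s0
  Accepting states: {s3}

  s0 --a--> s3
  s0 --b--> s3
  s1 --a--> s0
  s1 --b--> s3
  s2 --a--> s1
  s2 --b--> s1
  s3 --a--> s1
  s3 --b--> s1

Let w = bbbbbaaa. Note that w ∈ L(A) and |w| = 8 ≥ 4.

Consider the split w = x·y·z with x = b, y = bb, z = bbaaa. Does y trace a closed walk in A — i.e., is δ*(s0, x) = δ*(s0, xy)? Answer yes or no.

yes

Run of A on the first 3 characters of w = b b b:
  step 0: s0  (start)
  step 1: s3  (read b: s0→s3)
  step 2: s1  (read b: s3→s1)
  step 3: s3  (read b: s1→s3)

After x (step 1): s3. After xy (step 3): s3.
They match, so y = bb drives A around a cycle from s3 back to itself; pumping y any number of times keeps A in s3 before reading z, and xyⁱz ∈ L(A) for every i ≥ 0.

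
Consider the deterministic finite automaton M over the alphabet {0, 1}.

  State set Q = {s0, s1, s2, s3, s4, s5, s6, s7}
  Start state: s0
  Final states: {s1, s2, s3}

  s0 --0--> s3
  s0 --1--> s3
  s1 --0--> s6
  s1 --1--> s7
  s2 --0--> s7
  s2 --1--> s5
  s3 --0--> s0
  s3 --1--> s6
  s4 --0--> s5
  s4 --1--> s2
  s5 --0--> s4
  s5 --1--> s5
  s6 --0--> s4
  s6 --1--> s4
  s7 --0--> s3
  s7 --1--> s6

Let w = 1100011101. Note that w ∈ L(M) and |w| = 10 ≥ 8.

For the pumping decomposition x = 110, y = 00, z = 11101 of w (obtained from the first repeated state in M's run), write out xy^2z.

xy^2z = 110·00·00·11101 = 110000011101.
Reading y = 00 takes M from s4 back to s4, so after x·y·y the machine is still in s4, and z then leads to the accepting state s2. Hence 110000011101 ∈ L(M).

110000011101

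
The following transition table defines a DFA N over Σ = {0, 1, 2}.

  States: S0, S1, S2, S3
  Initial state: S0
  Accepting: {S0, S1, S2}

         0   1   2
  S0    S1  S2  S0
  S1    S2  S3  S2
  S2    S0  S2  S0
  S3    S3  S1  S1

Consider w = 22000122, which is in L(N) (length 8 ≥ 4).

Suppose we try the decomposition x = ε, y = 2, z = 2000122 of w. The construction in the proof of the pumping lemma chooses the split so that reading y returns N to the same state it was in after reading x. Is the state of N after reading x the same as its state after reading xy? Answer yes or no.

Run of N on the first 1 characters of w = 2:
  step 0: S0  (start)
  step 1: S0  (read 2: S0→S0)

After x (step 0): S0. After xy (step 1): S0.
They match, so y = 2 drives N around a cycle from S0 back to itself; pumping y any number of times keeps N in S0 before reading z, and xyⁱz ∈ L(N) for every i ≥ 0.

yes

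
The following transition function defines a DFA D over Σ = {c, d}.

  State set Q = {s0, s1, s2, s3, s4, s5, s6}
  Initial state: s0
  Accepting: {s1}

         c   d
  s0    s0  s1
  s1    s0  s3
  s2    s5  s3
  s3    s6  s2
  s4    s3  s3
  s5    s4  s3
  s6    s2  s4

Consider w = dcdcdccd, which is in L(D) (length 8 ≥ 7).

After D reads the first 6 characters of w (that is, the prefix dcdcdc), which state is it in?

s0

State sequence: s0 -d-> s1 -c-> s0 -d-> s1 -c-> s0 -d-> s1 -c-> s0

After reading 6 characters, D is in state s0.
(This kind of state-tracing is the core of the pumping-lemma construction: with 7 states, pigeonhole forces a repeat within the first 7 steps.)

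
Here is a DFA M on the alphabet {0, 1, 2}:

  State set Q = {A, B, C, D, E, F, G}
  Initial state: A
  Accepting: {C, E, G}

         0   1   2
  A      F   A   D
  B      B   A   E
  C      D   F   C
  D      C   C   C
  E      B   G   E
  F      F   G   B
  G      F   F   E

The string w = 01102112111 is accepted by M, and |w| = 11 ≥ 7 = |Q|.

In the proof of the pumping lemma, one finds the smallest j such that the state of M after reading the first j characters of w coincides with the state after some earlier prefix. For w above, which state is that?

F

Run of M on w = 0 1 1 0 2 1 1 2 1 1 1:
  step 0: A  (start)
  step 1: F  (read 0: A→F)
  step 2: G  (read 1: F→G)
  step 3: F  (read 1: G→F)   ← first repeat (F seen earlier)
  step 4: F  (read 0: F→F)
  step 5: B  (read 2: F→B)
  step 6: A  (read 1: B→A)
  step 7: A  (read 1: A→A)
  step 8: D  (read 2: A→D)
  step 9: C  (read 1: D→C)
  step 10: F  (read 1: C→F)
  step 11: G  (read 1: F→G)

The earliest repeat is at step j = 3: M is in F, which it already visited at step i = 1.
The DFA has 7 states, so the proof of the pumping lemma guarantees a repeated state among the first 7+1 visited; the segment between the two visits is the pumpable y.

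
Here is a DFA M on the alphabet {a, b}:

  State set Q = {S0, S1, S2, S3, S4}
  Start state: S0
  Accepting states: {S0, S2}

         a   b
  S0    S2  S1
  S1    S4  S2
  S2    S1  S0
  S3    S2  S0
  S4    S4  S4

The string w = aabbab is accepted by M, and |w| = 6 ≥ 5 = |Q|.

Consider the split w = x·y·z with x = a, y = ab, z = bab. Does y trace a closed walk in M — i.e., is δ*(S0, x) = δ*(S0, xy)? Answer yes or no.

yes

State sequence: S0 -a-> S2 -a-> S1 -b-> S2

After x (step 1): S2. After xy (step 3): S2.
They match, so y = ab drives M around a cycle from S2 back to itself; pumping y any number of times keeps M in S2 before reading z, and xyⁱz ∈ L(M) for every i ≥ 0.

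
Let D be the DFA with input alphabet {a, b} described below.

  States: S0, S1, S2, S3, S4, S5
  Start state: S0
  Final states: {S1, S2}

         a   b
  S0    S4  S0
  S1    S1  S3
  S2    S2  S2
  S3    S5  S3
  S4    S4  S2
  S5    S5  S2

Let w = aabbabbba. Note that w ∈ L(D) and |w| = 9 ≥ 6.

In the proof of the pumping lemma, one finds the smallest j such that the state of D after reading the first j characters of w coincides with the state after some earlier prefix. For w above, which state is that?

S4

Run of D on w = a a b b a b b b a:
  step 0: S0  (start)
  step 1: S4  (read a: S0→S4)
  step 2: S4  (read a: S4→S4)   ← first repeat (S4 seen earlier)
  step 3: S2  (read b: S4→S2)
  step 4: S2  (read b: S2→S2)
  step 5: S2  (read a: S2→S2)
  step 6: S2  (read b: S2→S2)
  step 7: S2  (read b: S2→S2)
  step 8: S2  (read b: S2→S2)
  step 9: S2  (read a: S2→S2)

The earliest repeat is at step j = 2: D is in S4, which it already visited at step i = 1.
Pumping length from the standard proof: p = 6 (the number of states). The repeated state found above gives |xy| = j ≤ 6 and |y| = j − i ≥ 1.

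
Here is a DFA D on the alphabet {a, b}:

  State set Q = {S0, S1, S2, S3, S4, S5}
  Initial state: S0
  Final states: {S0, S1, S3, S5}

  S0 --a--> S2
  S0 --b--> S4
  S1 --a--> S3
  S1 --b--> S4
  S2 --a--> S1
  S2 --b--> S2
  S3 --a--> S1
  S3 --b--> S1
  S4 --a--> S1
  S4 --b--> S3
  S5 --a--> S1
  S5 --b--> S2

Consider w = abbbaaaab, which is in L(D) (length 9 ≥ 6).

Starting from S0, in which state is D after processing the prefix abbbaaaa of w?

S3

Run of D on the first 8 characters of w = a b b b a a a a:
  step 0: S0  (start)
  step 1: S2  (read a: S0→S2)
  step 2: S2  (read b: S2→S2)
  step 3: S2  (read b: S2→S2)
  step 4: S2  (read b: S2→S2)
  step 5: S1  (read a: S2→S1)
  step 6: S3  (read a: S1→S3)
  step 7: S1  (read a: S3→S1)
  step 8: S3  (read a: S1→S3)

After reading 8 characters, D is in state S3.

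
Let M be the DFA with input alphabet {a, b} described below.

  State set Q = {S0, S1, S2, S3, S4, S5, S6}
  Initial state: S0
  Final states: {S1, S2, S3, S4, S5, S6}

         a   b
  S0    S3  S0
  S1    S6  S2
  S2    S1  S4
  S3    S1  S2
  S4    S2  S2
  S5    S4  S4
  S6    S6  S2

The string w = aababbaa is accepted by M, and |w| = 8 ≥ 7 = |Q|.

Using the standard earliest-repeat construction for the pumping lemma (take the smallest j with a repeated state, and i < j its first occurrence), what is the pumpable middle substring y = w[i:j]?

State sequence: S0 -a-> S3 -a-> S1 -b-> S2 -a-> S1 -b-> S2 -b-> S4 -a-> S2 -a-> S1
First repeat at step 4: S1 was already visited.

So i = 2, j = 4, giving x = w[0:2] = aa, y = w[2:4] = ba, z = w[4:8] = bbaa.
Check: |xy| = 4 ≤ 7 and |y| = 2 ≥ 1. Reading y takes M from S1 back to S1, so every xyⁱz is accepted.
The DFA has 7 states, so the proof of the pumping lemma guarantees a repeated state among the first 7+1 visited; the segment between the two visits is the pumpable y.

ba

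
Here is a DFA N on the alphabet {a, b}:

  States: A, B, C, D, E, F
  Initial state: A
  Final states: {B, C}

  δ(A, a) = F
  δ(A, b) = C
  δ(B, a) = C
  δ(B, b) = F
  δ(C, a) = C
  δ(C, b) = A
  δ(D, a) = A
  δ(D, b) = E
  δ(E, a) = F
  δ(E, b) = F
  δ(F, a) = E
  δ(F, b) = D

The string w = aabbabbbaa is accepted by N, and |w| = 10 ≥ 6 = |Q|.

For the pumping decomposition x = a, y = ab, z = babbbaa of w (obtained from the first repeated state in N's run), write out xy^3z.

xy^3z = a·ab·ab·ab·babbbaa = aabababbabbbaa.
Reading y = ab takes N from F back to F, so after x·y·y·y the machine is still in F, and z then leads to the accepting state C. Hence aabababbabbbaa ∈ L(N).

aabababbabbbaa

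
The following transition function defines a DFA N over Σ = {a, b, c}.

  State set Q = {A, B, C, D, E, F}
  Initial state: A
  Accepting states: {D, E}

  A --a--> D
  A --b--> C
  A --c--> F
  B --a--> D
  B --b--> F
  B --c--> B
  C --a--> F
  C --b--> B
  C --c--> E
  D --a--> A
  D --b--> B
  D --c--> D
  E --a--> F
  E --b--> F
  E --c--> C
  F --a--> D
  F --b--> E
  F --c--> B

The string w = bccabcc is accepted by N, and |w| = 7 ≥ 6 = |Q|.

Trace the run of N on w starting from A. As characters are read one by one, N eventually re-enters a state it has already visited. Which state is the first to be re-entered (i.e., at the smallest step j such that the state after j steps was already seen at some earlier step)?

State sequence: A -b-> C -c-> E -c-> C -a-> F -b-> E -c-> C -c-> E
First repeat at step 3: C was already visited.

The earliest repeat is at step j = 3: N is in C, which it already visited at step i = 1.
With |Q| = 6, pigeonhole forces a state repeat no later than step 6; the substring read between the first and second visits to that state can be pumped.

C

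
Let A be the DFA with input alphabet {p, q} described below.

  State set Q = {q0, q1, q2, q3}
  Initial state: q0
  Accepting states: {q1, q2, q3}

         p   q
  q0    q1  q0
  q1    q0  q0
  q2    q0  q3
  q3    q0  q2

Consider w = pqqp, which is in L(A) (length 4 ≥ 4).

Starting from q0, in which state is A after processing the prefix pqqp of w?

Run of A on the first 4 characters of w = p q q p:
  step 0: q0  (start)
  step 1: q1  (read p: q0→q1)
  step 2: q0  (read q: q1→q0)
  step 3: q0  (read q: q0→q0)
  step 4: q1  (read p: q0→q1)

After reading 4 characters, A is in state q1.

q1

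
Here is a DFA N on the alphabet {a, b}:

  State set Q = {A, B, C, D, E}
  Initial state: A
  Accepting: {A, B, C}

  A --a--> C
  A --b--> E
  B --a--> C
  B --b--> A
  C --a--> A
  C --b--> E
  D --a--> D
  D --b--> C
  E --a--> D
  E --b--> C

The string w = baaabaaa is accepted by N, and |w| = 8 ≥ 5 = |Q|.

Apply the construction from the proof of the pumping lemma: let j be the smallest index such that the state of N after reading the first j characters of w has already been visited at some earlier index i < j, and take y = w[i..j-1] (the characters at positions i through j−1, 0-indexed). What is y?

Run of N on w = b a a a b a a a:
  step 0: A  (start)
  step 1: E  (read b: A→E)
  step 2: D  (read a: E→D)
  step 3: D  (read a: D→D)   ← first repeat (D seen earlier)
  step 4: D  (read a: D→D)
  step 5: C  (read b: D→C)
  step 6: A  (read a: C→A)
  step 7: C  (read a: A→C)
  step 8: A  (read a: C→A)

So i = 2, j = 3, giving x = w[0:2] = ba, y = w[2:3] = a, z = w[3:8] = abaaa.
Check: |xy| = 3 ≤ 5 and |y| = 1 ≥ 1. Reading y takes N from D back to D, so every xyⁱz is accepted.

a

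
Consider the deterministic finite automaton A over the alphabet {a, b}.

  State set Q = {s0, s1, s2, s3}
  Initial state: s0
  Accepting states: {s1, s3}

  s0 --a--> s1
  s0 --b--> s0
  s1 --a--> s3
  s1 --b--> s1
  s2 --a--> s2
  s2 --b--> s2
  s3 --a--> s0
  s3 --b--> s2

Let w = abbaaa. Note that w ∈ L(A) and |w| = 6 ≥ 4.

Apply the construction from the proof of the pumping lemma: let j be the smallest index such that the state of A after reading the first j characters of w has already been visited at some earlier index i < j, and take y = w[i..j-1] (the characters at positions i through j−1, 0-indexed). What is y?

State sequence: s0 -a-> s1 -b-> s1 -b-> s1 -a-> s3 -a-> s0 -a-> s1
First repeat at step 2: s1 was already visited.

So i = 1, j = 2, giving x = w[0:1] = a, y = w[1:2] = b, z = w[2:6] = baaa.
Check: |xy| = 2 ≤ 4 and |y| = 1 ≥ 1. Reading y takes A from s1 back to s1, so every xyⁱz is accepted.

b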